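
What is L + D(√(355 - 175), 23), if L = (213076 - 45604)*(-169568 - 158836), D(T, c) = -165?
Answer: -54998474853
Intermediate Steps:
L = -54998474688 (L = 167472*(-328404) = -54998474688)
L + D(√(355 - 175), 23) = -54998474688 - 165 = -54998474853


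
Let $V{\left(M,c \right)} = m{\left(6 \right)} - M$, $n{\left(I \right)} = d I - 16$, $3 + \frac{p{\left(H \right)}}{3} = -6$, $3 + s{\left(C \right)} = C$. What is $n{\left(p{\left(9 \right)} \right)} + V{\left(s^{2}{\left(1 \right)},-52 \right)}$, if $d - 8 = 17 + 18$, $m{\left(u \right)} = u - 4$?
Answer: $-1179$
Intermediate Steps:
$s{\left(C \right)} = -3 + C$
$m{\left(u \right)} = -4 + u$
$p{\left(H \right)} = -27$ ($p{\left(H \right)} = -9 + 3 \left(-6\right) = -9 - 18 = -27$)
$d = 43$ ($d = 8 + \left(17 + 18\right) = 8 + 35 = 43$)
$n{\left(I \right)} = -16 + 43 I$ ($n{\left(I \right)} = 43 I - 16 = -16 + 43 I$)
$V{\left(M,c \right)} = 2 - M$ ($V{\left(M,c \right)} = \left(-4 + 6\right) - M = 2 - M$)
$n{\left(p{\left(9 \right)} \right)} + V{\left(s^{2}{\left(1 \right)},-52 \right)} = \left(-16 + 43 \left(-27\right)\right) + \left(2 - \left(-3 + 1\right)^{2}\right) = \left(-16 - 1161\right) + \left(2 - \left(-2\right)^{2}\right) = -1177 + \left(2 - 4\right) = -1177 - 2 = -1179$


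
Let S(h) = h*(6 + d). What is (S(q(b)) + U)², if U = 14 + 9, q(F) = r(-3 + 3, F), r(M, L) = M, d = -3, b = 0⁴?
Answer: 529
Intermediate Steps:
b = 0
q(F) = 0 (q(F) = -3 + 3 = 0)
S(h) = 3*h (S(h) = h*(6 - 3) = h*3 = 3*h)
U = 23
(S(q(b)) + U)² = (3*0 + 23)² = (0 + 23)² = 23² = 529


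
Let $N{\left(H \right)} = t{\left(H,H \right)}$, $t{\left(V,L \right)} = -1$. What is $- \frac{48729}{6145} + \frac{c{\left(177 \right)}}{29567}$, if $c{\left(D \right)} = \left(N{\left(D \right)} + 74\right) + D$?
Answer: $- \frac{1439234093}{181689215} \approx -7.9214$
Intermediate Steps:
$N{\left(H \right)} = -1$
$c{\left(D \right)} = 73 + D$ ($c{\left(D \right)} = \left(-1 + 74\right) + D = 73 + D$)
$- \frac{48729}{6145} + \frac{c{\left(177 \right)}}{29567} = - \frac{48729}{6145} + \frac{73 + 177}{29567} = \left(-48729\right) \frac{1}{6145} + 250 \cdot \frac{1}{29567} = - \frac{48729}{6145} + \frac{250}{29567} = - \frac{1439234093}{181689215}$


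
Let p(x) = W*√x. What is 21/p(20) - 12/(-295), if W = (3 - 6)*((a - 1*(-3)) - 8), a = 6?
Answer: 12/295 - 7*√5/10 ≈ -1.5246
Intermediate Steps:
W = -3 (W = (3 - 6)*((6 - 1*(-3)) - 8) = -3*((6 + 3) - 8) = -3*(9 - 8) = -3*1 = -3)
p(x) = -3*√x
21/p(20) - 12/(-295) = 21/((-6*√5)) - 12/(-295) = 21/((-6*√5)) - 12*(-1/295) = 21/((-6*√5)) + 12/295 = 21*(-√5/30) + 12/295 = -7*√5/10 + 12/295 = 12/295 - 7*√5/10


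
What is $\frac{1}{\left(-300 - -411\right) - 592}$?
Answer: $- \frac{1}{481} \approx -0.002079$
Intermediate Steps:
$\frac{1}{\left(-300 - -411\right) - 592} = \frac{1}{\left(-300 + 411\right) - 592} = \frac{1}{111 - 592} = \frac{1}{-481} = - \frac{1}{481}$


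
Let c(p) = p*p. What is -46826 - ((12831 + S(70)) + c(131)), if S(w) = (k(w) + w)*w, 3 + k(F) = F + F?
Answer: -91308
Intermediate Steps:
k(F) = -3 + 2*F (k(F) = -3 + (F + F) = -3 + 2*F)
c(p) = p²
S(w) = w*(-3 + 3*w) (S(w) = ((-3 + 2*w) + w)*w = (-3 + 3*w)*w = w*(-3 + 3*w))
-46826 - ((12831 + S(70)) + c(131)) = -46826 - ((12831 + 3*70*(-1 + 70)) + 131²) = -46826 - ((12831 + 3*70*69) + 17161) = -46826 - ((12831 + 14490) + 17161) = -46826 - (27321 + 17161) = -46826 - 1*44482 = -46826 - 44482 = -91308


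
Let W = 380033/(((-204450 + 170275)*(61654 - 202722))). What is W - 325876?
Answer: -1571047837156367/4820998900 ≈ -3.2588e+5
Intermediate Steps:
W = 380033/4820998900 (W = 380033/((-34175*(-141068))) = 380033/4820998900 ≈ 7.8829e-5)
W - 325876 = 380033/4820998900 - 325876 = -1571047837156367/4820998900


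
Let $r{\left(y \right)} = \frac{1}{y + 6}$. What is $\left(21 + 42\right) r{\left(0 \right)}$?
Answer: $\frac{21}{2} \approx 10.5$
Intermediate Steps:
$r{\left(y \right)} = \frac{1}{6 + y}$
$\left(21 + 42\right) r{\left(0 \right)} = \frac{21 + 42}{6 + 0} = \frac{63}{6} = 63 \cdot \frac{1}{6} = \frac{21}{2}$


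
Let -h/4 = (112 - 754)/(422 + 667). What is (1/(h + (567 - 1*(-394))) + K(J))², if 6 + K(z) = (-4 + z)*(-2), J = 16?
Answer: 110052835228449/122289390601 ≈ 899.94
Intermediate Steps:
K(z) = 2 - 2*z (K(z) = -6 + (-4 + z)*(-2) = -6 + (8 - 2*z) = 2 - 2*z)
h = 856/363 (h = -4*(112 - 754)/(422 + 667) = -(-2568)/1089 = -4*(-214/363) = 856/363 ≈ 2.3581)
(1/(h + (567 - 1*(-394))) + K(J))² = (1/(856/363 + (567 - 1*(-394))) + (2 - 2*16))² = (1/(856/363 + (567 + 394)) + (2 - 32))² = (1/(856/363 + 961) - 30)² = (1/(349699/363) - 30)² = (363/349699 - 30)² = (-10490607/349699)² = 110052835228449/122289390601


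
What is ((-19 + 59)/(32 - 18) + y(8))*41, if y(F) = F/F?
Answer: 1107/7 ≈ 158.14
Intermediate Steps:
y(F) = 1
((-19 + 59)/(32 - 18) + y(8))*41 = ((-19 + 59)/(32 - 18) + 1)*41 = (40/14 + 1)*41 = (40*(1/14) + 1)*41 = (20/7 + 1)*41 = (27/7)*41 = 1107/7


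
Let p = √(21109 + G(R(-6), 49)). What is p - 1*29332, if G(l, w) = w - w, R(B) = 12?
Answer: -29332 + √21109 ≈ -29187.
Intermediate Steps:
G(l, w) = 0
p = √21109 (p = √(21109 + 0) = √21109 ≈ 145.29)
p - 1*29332 = √21109 - 1*29332 = √21109 - 29332 = -29332 + √21109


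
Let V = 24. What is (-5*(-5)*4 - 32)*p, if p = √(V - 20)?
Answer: 136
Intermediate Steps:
p = 2 (p = √(24 - 20) = √4 = 2)
(-5*(-5)*4 - 32)*p = (-5*(-5)*4 - 32)*2 = (25*4 - 32)*2 = (100 - 32)*2 = 68*2 = 136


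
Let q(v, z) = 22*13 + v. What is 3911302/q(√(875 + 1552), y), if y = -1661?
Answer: 1118632372/79369 - 3911302*√2427/79369 ≈ 11666.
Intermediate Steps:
q(v, z) = 286 + v
3911302/q(√(875 + 1552), y) = 3911302/(286 + √(875 + 1552)) = 3911302/(286 + √2427)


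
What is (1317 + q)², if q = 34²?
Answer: 6115729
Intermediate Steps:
q = 1156
(1317 + q)² = (1317 + 1156)² = 2473² = 6115729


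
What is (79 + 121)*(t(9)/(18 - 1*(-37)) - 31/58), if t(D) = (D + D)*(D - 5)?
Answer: 49420/319 ≈ 154.92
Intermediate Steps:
t(D) = 2*D*(-5 + D) (t(D) = (2*D)*(-5 + D) = 2*D*(-5 + D))
(79 + 121)*(t(9)/(18 - 1*(-37)) - 31/58) = (79 + 121)*((2*9*(-5 + 9))/(18 - 1*(-37)) - 31/58) = 200*((2*9*4)/(18 + 37) - 31*1/58) = 200*(72/55 - 31/58) = 200*(2471/3190) = 49420/319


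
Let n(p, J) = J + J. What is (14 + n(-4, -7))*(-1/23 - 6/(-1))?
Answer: 0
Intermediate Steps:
n(p, J) = 2*J
(14 + n(-4, -7))*(-1/23 - 6/(-1)) = (14 + 2*(-7))*(-1/23 - 6/(-1)) = (14 - 14)*(-1*1/23 - 6*(-1)) = 0*(-1/23 + 6) = 0*(137/23) = 0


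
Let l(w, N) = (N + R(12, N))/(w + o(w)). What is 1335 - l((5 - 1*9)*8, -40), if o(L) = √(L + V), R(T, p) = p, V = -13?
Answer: 1424555/1069 - 240*I*√5/1069 ≈ 1332.6 - 0.50202*I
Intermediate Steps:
o(L) = √(-13 + L) (o(L) = √(L - 13) = √(-13 + L))
l(w, N) = 2*N/(w + √(-13 + w)) (l(w, N) = (N + N)/(w + √(-13 + w)) = (2*N)/(w + √(-13 + w)) = 2*N/(w + √(-13 + w)))
1335 - l((5 - 1*9)*8, -40) = 1335 - 2*(-40)/((5 - 1*9)*8 + √(-13 + (5 - 1*9)*8)) = 1335 - 2*(-40)/((5 - 9)*8 + √(-13 + (5 - 9)*8)) = 1335 - 2*(-40)/(-4*8 + √(-13 - 4*8)) = 1335 - 2*(-40)/(-32 + √(-13 - 32)) = 1335 - 2*(-40)/(-32 + √(-45)) = 1335 - 2*(-40)/(-32 + 3*I*√5) = 1335 - (-80)/(-32 + 3*I*√5) = 1335 + 80/(-32 + 3*I*√5)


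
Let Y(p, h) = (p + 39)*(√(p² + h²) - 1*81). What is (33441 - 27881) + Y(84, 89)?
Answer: -4403 + 123*√14977 ≈ 10650.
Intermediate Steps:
Y(p, h) = (-81 + √(h² + p²))*(39 + p) (Y(p, h) = (39 + p)*(√(h² + p²) - 81) = (39 + p)*(-81 + √(h² + p²)) = (-81 + √(h² + p²))*(39 + p))
(33441 - 27881) + Y(84, 89) = (33441 - 27881) + (-3159 - 81*84 + 39*√(89² + 84²) + 84*√(89² + 84²)) = 5560 + (-3159 - 6804 + 39*√(7921 + 7056) + 84*√(7921 + 7056)) = 5560 + (-3159 - 6804 + 39*√14977 + 84*√14977) = 5560 + (-9963 + 123*√14977) = -4403 + 123*√14977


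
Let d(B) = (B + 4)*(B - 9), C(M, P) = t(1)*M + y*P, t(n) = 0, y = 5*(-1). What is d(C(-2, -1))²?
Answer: 1296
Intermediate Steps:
y = -5
C(M, P) = -5*P (C(M, P) = 0*M - 5*P = 0 - 5*P = -5*P)
d(B) = (-9 + B)*(4 + B) (d(B) = (4 + B)*(-9 + B) = (-9 + B)*(4 + B))
d(C(-2, -1))² = (-36 + (-5*(-1))² - (-25)*(-1))² = (-36 + 5² - 5*5)² = (-36 + 25 - 25)² = (-36)² = 1296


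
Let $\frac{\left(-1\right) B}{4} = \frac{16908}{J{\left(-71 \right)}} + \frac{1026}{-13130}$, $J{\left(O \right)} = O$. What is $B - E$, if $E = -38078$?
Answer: $\frac{18192876742}{466115} \approx 39031.0$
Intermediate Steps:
$B = \frac{444149772}{466115}$ ($B = - 4 \left(\frac{16908}{-71} + \frac{1026}{-13130}\right) = - 4 \left(16908 \left(- \frac{1}{71}\right) + 1026 \left(- \frac{1}{13130}\right)\right) = - 4 \left(- \frac{16908}{71} - \frac{513}{6565}\right) = \left(-4\right) \left(- \frac{111037443}{466115}\right) = \frac{444149772}{466115} \approx 952.88$)
$B - E = \frac{444149772}{466115} - -38078 = \frac{444149772}{466115} + 38078 = \frac{18192876742}{466115}$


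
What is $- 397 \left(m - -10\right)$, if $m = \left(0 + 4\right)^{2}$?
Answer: $-10322$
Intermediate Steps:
$m = 16$ ($m = 4^{2} = 16$)
$- 397 \left(m - -10\right) = - 397 \left(16 - -10\right) = - 397 \left(16 + 10\right) = \left(-397\right) 26 = -10322$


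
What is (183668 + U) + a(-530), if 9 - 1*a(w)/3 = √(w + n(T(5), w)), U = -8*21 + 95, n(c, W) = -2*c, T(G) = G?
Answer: 183622 - 18*I*√15 ≈ 1.8362e+5 - 69.714*I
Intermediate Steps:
U = -73 (U = -168 + 95 = -73)
a(w) = 27 - 3*√(-10 + w) (a(w) = 27 - 3*√(w - 2*5) = 27 - 3*√(w - 10) = 27 - 3*√(-10 + w))
(183668 + U) + a(-530) = (183668 - 73) + (27 - 3*√(-10 - 530)) = 183595 + (27 - 18*I*√15) = 183622 - 18*I*√15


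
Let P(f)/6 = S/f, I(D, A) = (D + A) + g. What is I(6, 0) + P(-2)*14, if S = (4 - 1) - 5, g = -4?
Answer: 86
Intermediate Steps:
I(D, A) = -4 + A + D (I(D, A) = (D + A) - 4 = (A + D) - 4 = -4 + A + D)
S = -2 (S = 3 - 5 = -2)
P(f) = -12/f (P(f) = 6*(-2/f) = -12/f)
I(6, 0) + P(-2)*14 = (-4 + 0 + 6) - 12/(-2)*14 = 2 - 12*(-½)*14 = 2 + 6*14 = 2 + 84 = 86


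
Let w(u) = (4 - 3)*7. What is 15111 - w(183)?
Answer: 15104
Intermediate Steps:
w(u) = 7 (w(u) = 1*7 = 7)
15111 - w(183) = 15111 - 1*7 = 15111 - 7 = 15104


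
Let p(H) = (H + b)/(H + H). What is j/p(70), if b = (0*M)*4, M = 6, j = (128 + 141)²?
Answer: 144722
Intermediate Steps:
j = 72361 (j = 269² = 72361)
b = 0 (b = (0*6)*4 = 0*4 = 0)
p(H) = ½ (p(H) = (H + 0)/(H + H) = H/((2*H)) = H*(1/(2*H)) = ½)
j/p(70) = 72361/(½) = 72361*2 = 144722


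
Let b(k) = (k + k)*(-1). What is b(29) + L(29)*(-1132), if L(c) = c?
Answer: -32886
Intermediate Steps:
b(k) = -2*k (b(k) = (2*k)*(-1) = -2*k)
b(29) + L(29)*(-1132) = -2*29 + 29*(-1132) = -58 - 32828 = -32886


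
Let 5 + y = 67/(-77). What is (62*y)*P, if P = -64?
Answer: 1793536/77 ≈ 23293.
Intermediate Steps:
y = -452/77 (y = -5 + 67/(-77) = -5 + 67*(-1/77) = -5 - 67/77 = -452/77 ≈ -5.8701)
(62*y)*P = (62*(-452/77))*(-64) = -28024/77*(-64) = 1793536/77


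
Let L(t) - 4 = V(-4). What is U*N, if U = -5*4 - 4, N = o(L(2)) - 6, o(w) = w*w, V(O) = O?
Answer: 144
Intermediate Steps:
L(t) = 0 (L(t) = 4 - 4 = 0)
o(w) = w²
N = -6 (N = 0² - 6 = 0 - 6 = -6)
U = -24 (U = -20 - 4 = -24)
U*N = -24*(-6) = 144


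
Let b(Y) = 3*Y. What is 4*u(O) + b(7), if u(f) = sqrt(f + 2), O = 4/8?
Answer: 21 + 2*sqrt(10) ≈ 27.325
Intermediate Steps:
O = 1/2 (O = 4*(1/8) = 1/2 ≈ 0.50000)
u(f) = sqrt(2 + f)
4*u(O) + b(7) = 4*sqrt(2 + 1/2) + 3*7 = 4*sqrt(5/2) + 21 = 4*(sqrt(10)/2) + 21 = 2*sqrt(10) + 21 = 21 + 2*sqrt(10)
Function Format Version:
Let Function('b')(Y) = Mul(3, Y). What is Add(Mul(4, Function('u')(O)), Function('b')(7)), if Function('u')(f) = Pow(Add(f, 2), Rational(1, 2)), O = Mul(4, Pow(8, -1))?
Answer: Add(21, Mul(2, Pow(10, Rational(1, 2)))) ≈ 27.325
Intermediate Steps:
O = Rational(1, 2) (O = Mul(4, Rational(1, 8)) = Rational(1, 2) ≈ 0.50000)
Function('u')(f) = Pow(Add(2, f), Rational(1, 2))
Add(Mul(4, Function('u')(O)), Function('b')(7)) = Add(Mul(4, Pow(Add(2, Rational(1, 2)), Rational(1, 2))), Mul(3, 7)) = Add(Mul(4, Pow(Rational(5, 2), Rational(1, 2))), 21) = Add(Mul(4, Mul(Rational(1, 2), Pow(10, Rational(1, 2)))), 21) = Add(Mul(2, Pow(10, Rational(1, 2))), 21) = Add(21, Mul(2, Pow(10, Rational(1, 2))))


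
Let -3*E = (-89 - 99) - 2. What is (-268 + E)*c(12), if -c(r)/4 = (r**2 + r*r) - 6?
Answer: 230864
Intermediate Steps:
c(r) = 24 - 8*r**2 (c(r) = -4*((r**2 + r*r) - 6) = -4*((r**2 + r**2) - 6) = -4*(2*r**2 - 6) = -4*(-6 + 2*r**2) = 24 - 8*r**2)
E = 190/3 (E = -((-89 - 99) - 2)/3 = -(-188 - 2)/3 = -1/3*(-190) = 190/3 ≈ 63.333)
(-268 + E)*c(12) = (-268 + 190/3)*(24 - 8*12**2) = -614*(24 - 8*144)/3 = -614*(24 - 1152)/3 = -614/3*(-1128) = 230864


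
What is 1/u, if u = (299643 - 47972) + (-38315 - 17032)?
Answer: 1/196324 ≈ 5.0936e-6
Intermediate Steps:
u = 196324 (u = 251671 - 55347 = 196324)
1/u = 1/196324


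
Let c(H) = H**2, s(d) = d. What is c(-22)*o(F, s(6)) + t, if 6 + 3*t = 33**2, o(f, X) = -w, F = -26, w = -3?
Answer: 1813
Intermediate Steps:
o(f, X) = 3 (o(f, X) = -1*(-3) = 3)
t = 361 (t = -2 + (1/3)*33**2 = -2 + (1/3)*1089 = -2 + 363 = 361)
c(-22)*o(F, s(6)) + t = (-22)**2*3 + 361 = 484*3 + 361 = 1452 + 361 = 1813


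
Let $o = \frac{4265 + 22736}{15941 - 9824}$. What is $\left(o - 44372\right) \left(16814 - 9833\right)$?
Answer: $- \frac{631539709021}{2039} \approx -3.0973 \cdot 10^{8}$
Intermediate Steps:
$o = \frac{27001}{6117} \approx 4.4141$
$\left(o - 44372\right) \left(16814 - 9833\right) = \left(\frac{27001}{6117} - 44372\right) \left(16814 - 9833\right) = \left(- \frac{271396523}{6117}\right) 6981 = - \frac{631539709021}{2039}$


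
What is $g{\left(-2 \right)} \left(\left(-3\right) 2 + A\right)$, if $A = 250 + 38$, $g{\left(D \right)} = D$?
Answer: $-564$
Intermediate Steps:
$A = 288$
$g{\left(-2 \right)} \left(\left(-3\right) 2 + A\right) = - 2 \left(\left(-3\right) 2 + 288\right) = - 2 \left(-6 + 288\right) = \left(-2\right) 282 = -564$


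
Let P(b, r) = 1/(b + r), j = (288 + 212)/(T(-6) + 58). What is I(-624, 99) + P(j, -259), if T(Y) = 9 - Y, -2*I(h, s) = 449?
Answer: -8264889/36814 ≈ -224.50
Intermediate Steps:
I(h, s) = -449/2 (I(h, s) = -½*449 = -449/2)
j = 500/73 (j = (288 + 212)/((9 - 1*(-6)) + 58) = 500/((9 + 6) + 58) = 500/(15 + 58) = 500/73 ≈ 6.8493)
I(-624, 99) + P(j, -259) = -449/2 + 1/(500/73 - 259) = -449/2 + 1/(-18407/73) = -449/2 - 73/18407 = -8264889/36814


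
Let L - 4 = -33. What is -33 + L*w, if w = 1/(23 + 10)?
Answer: -1118/33 ≈ -33.879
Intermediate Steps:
w = 1/33 ≈ 0.030303
L = -29 (L = 4 - 33 = -29)
-33 + L*w = -33 - 29*1/33 = -33 - 29/33 = -1118/33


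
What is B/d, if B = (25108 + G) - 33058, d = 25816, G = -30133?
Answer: -38083/25816 ≈ -1.4752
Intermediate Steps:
B = -38083 (B = (25108 - 30133) - 33058 = -5025 - 33058 = -38083)
B/d = -38083/25816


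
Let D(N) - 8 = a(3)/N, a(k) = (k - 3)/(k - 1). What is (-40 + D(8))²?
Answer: 1024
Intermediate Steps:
a(k) = (-3 + k)/(-1 + k)
D(N) = 8 (D(N) = 8 + ((-3 + 3)/(-1 + 3))/N = 8 + (0/2)/N = 8 + ((½)*0)/N = 8 + 0/N = 8 + 0 = 8)
(-40 + D(8))² = (-40 + 8)² = (-32)² = 1024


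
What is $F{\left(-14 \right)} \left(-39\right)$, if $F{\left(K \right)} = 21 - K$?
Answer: $-1365$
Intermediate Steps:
$F{\left(-14 \right)} \left(-39\right) = \left(21 - -14\right) \left(-39\right) = \left(21 + 14\right) \left(-39\right) = 35 \left(-39\right) = -1365$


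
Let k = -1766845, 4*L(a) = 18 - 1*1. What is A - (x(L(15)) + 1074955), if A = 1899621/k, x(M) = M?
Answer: -7597153102749/7067380 ≈ -1.0750e+6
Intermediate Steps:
L(a) = 17/4 (L(a) = (18 - 1*1)/4 = (18 - 1)/4 = (¼)*17 = 17/4)
A = -1899621/1766845 (A = 1899621/(-1766845) = 1899621*(-1/1766845) = -1899621/1766845 ≈ -1.0751)
A - (x(L(15)) + 1074955) = -1899621/1766845 - (17/4 + 1074955) = -1899621/1766845 - 1*4299837/4 = -1899621/1766845 - 4299837/4 = -7597153102749/7067380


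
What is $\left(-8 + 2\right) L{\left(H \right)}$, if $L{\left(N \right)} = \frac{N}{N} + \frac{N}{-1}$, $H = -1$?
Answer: $-12$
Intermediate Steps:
$L{\left(N \right)} = 1 - N$ ($L{\left(N \right)} = 1 + N \left(-1\right) = 1 - N$)
$\left(-8 + 2\right) L{\left(H \right)} = \left(-8 + 2\right) \left(1 - -1\right) = - 6 \left(1 + 1\right) = \left(-6\right) 2 = -12$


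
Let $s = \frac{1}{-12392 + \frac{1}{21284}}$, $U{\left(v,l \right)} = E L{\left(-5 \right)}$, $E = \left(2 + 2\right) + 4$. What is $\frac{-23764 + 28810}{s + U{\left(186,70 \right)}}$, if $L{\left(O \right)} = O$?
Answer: $- \frac{665444598021}{5275037182} \approx -126.15$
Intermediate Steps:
$E = 8$ ($E = 4 + 4 = 8$)
$U{\left(v,l \right)} = -40$ ($U{\left(v,l \right)} = 8 \left(-5\right) = -40$)
$s = - \frac{21284}{263751327}$ ($s = \frac{1}{-12392 + \frac{1}{21284}} = \frac{1}{- \frac{263751327}{21284}} = - \frac{21284}{263751327} \approx -8.0697 \cdot 10^{-5}$)
$\frac{-23764 + 28810}{s + U{\left(186,70 \right)}} = \frac{-23764 + 28810}{- \frac{21284}{263751327} - 40} = \frac{5046}{- \frac{10550074364}{263751327}} = 5046 \left(- \frac{263751327}{10550074364}\right) = - \frac{665444598021}{5275037182}$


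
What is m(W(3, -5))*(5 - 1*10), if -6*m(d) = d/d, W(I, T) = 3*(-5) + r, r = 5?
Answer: ⅚ ≈ 0.83333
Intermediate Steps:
W(I, T) = -10 (W(I, T) = 3*(-5) + 5 = -15 + 5 = -10)
m(d) = -⅙ (m(d) = -d/(6*d) = -⅙*1 = -⅙)
m(W(3, -5))*(5 - 1*10) = -(5 - 1*10)/6 = -(5 - 10)/6 = -⅙*(-5) = ⅚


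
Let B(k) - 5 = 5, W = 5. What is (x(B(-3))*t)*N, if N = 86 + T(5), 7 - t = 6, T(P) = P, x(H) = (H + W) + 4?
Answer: 1729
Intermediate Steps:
B(k) = 10 (B(k) = 5 + 5 = 10)
x(H) = 9 + H (x(H) = (H + 5) + 4 = (5 + H) + 4 = 9 + H)
t = 1 (t = 7 - 1*6 = 7 - 6 = 1)
N = 91 (N = 86 + 5 = 91)
(x(B(-3))*t)*N = ((9 + 10)*1)*91 = (19*1)*91 = 19*91 = 1729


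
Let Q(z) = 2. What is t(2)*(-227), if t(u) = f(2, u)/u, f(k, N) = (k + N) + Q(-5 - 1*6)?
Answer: -681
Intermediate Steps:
f(k, N) = 2 + N + k (f(k, N) = (k + N) + 2 = (N + k) + 2 = 2 + N + k)
t(u) = (4 + u)/u (t(u) = (2 + u + 2)/u = (4 + u)/u)
t(2)*(-227) = ((4 + 2)/2)*(-227) = ((1/2)*6)*(-227) = 3*(-227) = -681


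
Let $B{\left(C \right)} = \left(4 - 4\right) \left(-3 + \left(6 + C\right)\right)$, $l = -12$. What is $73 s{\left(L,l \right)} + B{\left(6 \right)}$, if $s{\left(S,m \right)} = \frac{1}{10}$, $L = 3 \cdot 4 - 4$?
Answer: $\frac{73}{10} \approx 7.3$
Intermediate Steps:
$L = 8$ ($L = 12 - 4 = 8$)
$B{\left(C \right)} = 0$ ($B{\left(C \right)} = 0 \left(3 + C\right) = 0$)
$s{\left(S,m \right)} = \frac{1}{10}$
$73 s{\left(L,l \right)} + B{\left(6 \right)} = 73 \cdot \frac{1}{10} + 0 = \frac{73}{10} + 0 = \frac{73}{10}$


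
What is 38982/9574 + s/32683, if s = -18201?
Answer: 549896166/156453521 ≈ 3.5148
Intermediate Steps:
38982/9574 + s/32683 = 38982/9574 - 18201/32683 = 38982*(1/9574) - 18201*1/32683 = 19491/4787 - 18201/32683 = 549896166/156453521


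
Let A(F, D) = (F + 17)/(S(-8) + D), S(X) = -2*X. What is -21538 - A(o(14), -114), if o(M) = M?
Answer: -2110693/98 ≈ -21538.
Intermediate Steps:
A(F, D) = (17 + F)/(16 + D) (A(F, D) = (F + 17)/(-2*(-8) + D) = (17 + F)/(16 + D))
-21538 - A(o(14), -114) = -21538 - (17 + 14)/(16 - 114) = -21538 - 31/(-98) = -21538 - (-1)*31/98 = -21538 - 1*(-31/98) = -21538 + 31/98 = -2110693/98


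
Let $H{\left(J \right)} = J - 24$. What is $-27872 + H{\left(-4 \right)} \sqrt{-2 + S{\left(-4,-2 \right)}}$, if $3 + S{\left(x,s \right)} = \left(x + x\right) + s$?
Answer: $-27872 - 28 i \sqrt{15} \approx -27872.0 - 108.44 i$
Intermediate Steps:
$S{\left(x,s \right)} = -3 + s + 2 x$ ($S{\left(x,s \right)} = -3 + \left(\left(x + x\right) + s\right) = -3 + \left(2 x + s\right) = -3 + \left(s + 2 x\right) = -3 + s + 2 x$)
$H{\left(J \right)} = -24 + J$
$-27872 + H{\left(-4 \right)} \sqrt{-2 + S{\left(-4,-2 \right)}} = -27872 + \left(-24 - 4\right) \sqrt{-2 - 13} = -27872 - 28 \sqrt{-2 - 13} = -27872 - 28 \sqrt{-15} = -27872 - 28 i \sqrt{15}$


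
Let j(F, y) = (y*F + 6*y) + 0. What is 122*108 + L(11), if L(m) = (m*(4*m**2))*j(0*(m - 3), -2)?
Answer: -50712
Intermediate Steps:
j(F, y) = 6*y + F*y (j(F, y) = (F*y + 6*y) + 0 = (6*y + F*y) + 0 = 6*y + F*y)
L(m) = -48*m**3 (L(m) = (m*(4*m**2))*(-2*(6 + 0*(m - 3))) = (4*m**3)*(-2*(6 + 0*(-3 + m))) = (4*m**3)*(-2*(6 + 0)) = (4*m**3)*(-2*6) = (4*m**3)*(-12) = -48*m**3)
122*108 + L(11) = 122*108 - 48*11**3 = 13176 - 48*1331 = 13176 - 63888 = -50712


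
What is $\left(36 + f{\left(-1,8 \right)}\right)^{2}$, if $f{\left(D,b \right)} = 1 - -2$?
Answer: $1521$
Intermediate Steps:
$f{\left(D,b \right)} = 3$ ($f{\left(D,b \right)} = 1 + 2 = 3$)
$\left(36 + f{\left(-1,8 \right)}\right)^{2} = \left(36 + 3\right)^{2} = 39^{2} = 1521$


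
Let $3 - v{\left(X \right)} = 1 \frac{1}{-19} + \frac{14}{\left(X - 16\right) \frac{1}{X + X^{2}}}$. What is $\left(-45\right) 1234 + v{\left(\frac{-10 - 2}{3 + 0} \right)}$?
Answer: $- \frac{5274262}{95} \approx -55519.0$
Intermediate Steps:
$v{\left(X \right)} = \frac{58}{19} - \frac{14 \left(X + X^{2}\right)}{-16 + X}$ ($v{\left(X \right)} = 3 - \left(1 \frac{1}{-19} + \frac{14}{\left(X - 16\right) \frac{1}{X + X^{2}}}\right) = 3 - \left(1 \left(- \frac{1}{19}\right) + \frac{14}{\left(-16 + X\right) \frac{1}{X + X^{2}}}\right) = 3 - \left(- \frac{1}{19} + \frac{14}{\frac{1}{X + X^{2}} \left(-16 + X\right)}\right) = 3 - \left(- \frac{1}{19} + 14 \frac{X + X^{2}}{-16 + X}\right) = 3 - \left(- \frac{1}{19} + \frac{14 \left(X + X^{2}\right)}{-16 + X}\right) = 3 + \left(\frac{1}{19} - \frac{14 \left(X + X^{2}\right)}{-16 + X}\right) = \frac{58}{19} - \frac{14 \left(X + X^{2}\right)}{-16 + X}$)
$\left(-45\right) 1234 + v{\left(\frac{-10 - 2}{3 + 0} \right)} = \left(-45\right) 1234 + \frac{2 \left(-464 - 133 \left(\frac{-10 - 2}{3 + 0}\right)^{2} - 104 \frac{-10 - 2}{3 + 0}\right)}{19 \left(-16 + \frac{-10 - 2}{3 + 0}\right)} = -55530 + \frac{2 \left(-464 - 133 \left(- \frac{12}{3}\right)^{2} - 104 \left(- \frac{12}{3}\right)\right)}{19 \left(-16 - \frac{12}{3}\right)} = -55530 + \frac{2 \left(-464 - 133 \left(\left(-12\right) \frac{1}{3}\right)^{2} - 104 \left(\left(-12\right) \frac{1}{3}\right)\right)}{19 \left(-16 - 4\right)} = -55530 + \frac{2 \left(-464 - 133 \left(-4\right)^{2} - -416\right)}{19 \left(-16 - 4\right)} = -55530 + \frac{2 \left(-464 - 2128 + 416\right)}{19 \left(-20\right)} = -55530 + \frac{2}{19} \left(- \frac{1}{20}\right) \left(-464 - 2128 + 416\right) = -55530 + \frac{2}{19} \left(- \frac{1}{20}\right) \left(-2176\right) = -55530 + \frac{1088}{95} = - \frac{5274262}{95}$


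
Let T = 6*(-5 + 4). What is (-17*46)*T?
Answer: 4692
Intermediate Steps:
T = -6 (T = 6*(-1) = -6)
(-17*46)*T = -17*46*(-6) = -782*(-6) = 4692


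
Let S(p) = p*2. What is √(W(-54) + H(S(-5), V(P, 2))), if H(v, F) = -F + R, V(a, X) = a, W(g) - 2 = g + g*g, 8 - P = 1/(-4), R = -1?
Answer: √11419/2 ≈ 53.430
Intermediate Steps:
P = 33/4 (P = 8 - 1/(-4) = 8 - 1*(-¼) = 8 + ¼ = 33/4 ≈ 8.2500)
W(g) = 2 + g + g² (W(g) = 2 + (g + g*g) = 2 + (g + g²) = 2 + g + g²)
S(p) = 2*p
H(v, F) = -1 - F (H(v, F) = -F - 1 = -1 - F)
√(W(-54) + H(S(-5), V(P, 2))) = √((2 - 54 + (-54)²) + (-1 - 1*33/4)) = √((2 - 54 + 2916) + (-1 - 33/4)) = √(2864 - 37/4) = √(11419/4) = √11419/2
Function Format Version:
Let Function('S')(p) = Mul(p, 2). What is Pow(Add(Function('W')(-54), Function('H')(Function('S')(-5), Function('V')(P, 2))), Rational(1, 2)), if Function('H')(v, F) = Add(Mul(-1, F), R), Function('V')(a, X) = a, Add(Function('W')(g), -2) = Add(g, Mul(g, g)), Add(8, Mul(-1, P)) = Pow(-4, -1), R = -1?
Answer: Mul(Rational(1, 2), Pow(11419, Rational(1, 2))) ≈ 53.430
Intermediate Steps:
P = Rational(33, 4) (P = Add(8, Mul(-1, Pow(-4, -1))) = Add(8, Mul(-1, Rational(-1, 4))) = Add(8, Rational(1, 4)) = Rational(33, 4) ≈ 8.2500)
Function('W')(g) = Add(2, g, Pow(g, 2)) (Function('W')(g) = Add(2, Add(g, Mul(g, g))) = Add(2, Add(g, Pow(g, 2))) = Add(2, g, Pow(g, 2)))
Function('S')(p) = Mul(2, p)
Function('H')(v, F) = Add(-1, Mul(-1, F)) (Function('H')(v, F) = Add(Mul(-1, F), -1) = Add(-1, Mul(-1, F)))
Pow(Add(Function('W')(-54), Function('H')(Function('S')(-5), Function('V')(P, 2))), Rational(1, 2)) = Pow(Add(Add(2, -54, Pow(-54, 2)), Add(-1, Mul(-1, Rational(33, 4)))), Rational(1, 2)) = Pow(Add(Add(2, -54, 2916), Add(-1, Rational(-33, 4))), Rational(1, 2)) = Pow(Add(2864, Rational(-37, 4)), Rational(1, 2)) = Pow(Rational(11419, 4), Rational(1, 2)) = Mul(Rational(1, 2), Pow(11419, Rational(1, 2)))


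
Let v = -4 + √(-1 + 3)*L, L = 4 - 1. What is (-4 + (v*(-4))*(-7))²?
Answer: 27568 - 19488*√2 ≈ 7.8061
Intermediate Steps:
L = 3
v = -4 + 3*√2 (v = -4 + √(-1 + 3)*3 = -4 + √2*3 = -4 + 3*√2 ≈ 0.24264)
(-4 + (v*(-4))*(-7))² = (-4 + ((-4 + 3*√2)*(-4))*(-7))² = (-4 + (16 - 12*√2)*(-7))² = (-4 + (-112 + 84*√2))² = (-116 + 84*√2)²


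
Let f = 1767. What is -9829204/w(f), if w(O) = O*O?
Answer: -9829204/3122289 ≈ -3.1481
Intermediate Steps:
w(O) = O²
-9829204/w(f) = -9829204/(1767²) = -9829204/3122289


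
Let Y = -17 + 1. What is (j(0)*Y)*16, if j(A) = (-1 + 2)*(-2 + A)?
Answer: 512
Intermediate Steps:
j(A) = -2 + A (j(A) = 1*(-2 + A) = -2 + A)
Y = -16
(j(0)*Y)*16 = ((-2 + 0)*(-16))*16 = -2*(-16)*16 = 32*16 = 512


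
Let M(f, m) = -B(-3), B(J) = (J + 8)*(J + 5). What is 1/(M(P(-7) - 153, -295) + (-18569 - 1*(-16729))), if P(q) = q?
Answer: -1/1850 ≈ -0.00054054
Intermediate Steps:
B(J) = (5 + J)*(8 + J) (B(J) = (8 + J)*(5 + J) = (5 + J)*(8 + J))
M(f, m) = -10 (M(f, m) = -(40 + (-3)**2 + 13*(-3)) = -(40 + 9 - 39) = -1*10 = -10)
1/(M(P(-7) - 153, -295) + (-18569 - 1*(-16729))) = 1/(-10 + (-18569 - 1*(-16729))) = 1/(-10 + (-18569 + 16729)) = 1/(-10 - 1840) = 1/(-1850) = -1/1850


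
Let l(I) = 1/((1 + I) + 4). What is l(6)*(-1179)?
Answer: -1179/11 ≈ -107.18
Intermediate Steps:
l(I) = 1/(5 + I)
l(6)*(-1179) = -1179/(5 + 6) = -1179/11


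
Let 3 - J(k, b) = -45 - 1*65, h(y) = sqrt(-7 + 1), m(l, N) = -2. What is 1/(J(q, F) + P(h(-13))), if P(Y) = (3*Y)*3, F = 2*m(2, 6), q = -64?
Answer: 113/13255 - 9*I*sqrt(6)/13255 ≈ 0.0085251 - 0.0016632*I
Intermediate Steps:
h(y) = I*sqrt(6) (h(y) = sqrt(-6) = I*sqrt(6))
F = -4 (F = 2*(-2) = -4)
J(k, b) = 113 (J(k, b) = 3 - (-45 - 1*65) = 3 - (-45 - 65) = 3 - 1*(-110) = 3 + 110 = 113)
P(Y) = 9*Y
1/(J(q, F) + P(h(-13))) = 1/(113 + 9*(I*sqrt(6))) = 1/(113 + 9*I*sqrt(6))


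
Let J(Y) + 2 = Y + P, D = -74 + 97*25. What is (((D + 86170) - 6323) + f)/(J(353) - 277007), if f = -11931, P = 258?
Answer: -70267/276398 ≈ -0.25422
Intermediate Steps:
D = 2351 (D = -74 + 2425 = 2351)
J(Y) = 256 + Y (J(Y) = -2 + (Y + 258) = -2 + (258 + Y) = 256 + Y)
(((D + 86170) - 6323) + f)/(J(353) - 277007) = (((2351 + 86170) - 6323) - 11931)/((256 + 353) - 277007) = ((88521 - 6323) - 11931)/(609 - 277007) = (82198 - 11931)/(-276398) = 70267*(-1/276398) = -70267/276398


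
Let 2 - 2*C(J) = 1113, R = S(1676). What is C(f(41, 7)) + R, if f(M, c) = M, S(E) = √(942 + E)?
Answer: -1111/2 + √2618 ≈ -504.33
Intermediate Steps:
R = √2618 (R = √(942 + 1676) = √2618 ≈ 51.166)
C(J) = -1111/2 (C(J) = 1 - ½*1113 = 1 - 1113/2 = -1111/2)
C(f(41, 7)) + R = -1111/2 + √2618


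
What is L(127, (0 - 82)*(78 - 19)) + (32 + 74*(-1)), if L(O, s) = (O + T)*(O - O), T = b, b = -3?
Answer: -42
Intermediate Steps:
T = -3
L(O, s) = 0 (L(O, s) = (O - 3)*(O - O) = (-3 + O)*0 = 0)
L(127, (0 - 82)*(78 - 19)) + (32 + 74*(-1)) = 0 + (32 + 74*(-1)) = 0 + (32 - 74) = 0 - 42 = -42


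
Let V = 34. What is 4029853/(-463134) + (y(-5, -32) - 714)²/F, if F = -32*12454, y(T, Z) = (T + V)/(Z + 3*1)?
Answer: -70875959059/7098917952 ≈ -9.9841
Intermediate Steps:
y(T, Z) = (34 + T)/(3 + Z) (y(T, Z) = (T + 34)/(Z + 3*1) = (34 + T)/(Z + 3) = (34 + T)/(3 + Z))
F = -398528
4029853/(-463134) + (y(-5, -32) - 714)²/F = 4029853/(-463134) + ((34 - 5)/(3 - 32) - 714)²/(-398528) = 4029853*(-1/463134) + (29/(-29) - 714)²*(-1/398528) = -4029853/463134 + (-1/29*29 - 714)²*(-1/398528) = -4029853/463134 + (-1 - 714)²*(-1/398528) = -4029853/463134 + (-715)²*(-1/398528) = -4029853/463134 + 511225*(-1/398528) = -4029853/463134 - 39325/30656 = -70875959059/7098917952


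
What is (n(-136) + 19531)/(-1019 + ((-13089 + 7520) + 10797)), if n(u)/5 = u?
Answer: 18851/4209 ≈ 4.4787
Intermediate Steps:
n(u) = 5*u
(n(-136) + 19531)/(-1019 + ((-13089 + 7520) + 10797)) = (5*(-136) + 19531)/(-1019 + ((-13089 + 7520) + 10797)) = (-680 + 19531)/(-1019 + (-5569 + 10797)) = 18851/(-1019 + 5228) = 18851/4209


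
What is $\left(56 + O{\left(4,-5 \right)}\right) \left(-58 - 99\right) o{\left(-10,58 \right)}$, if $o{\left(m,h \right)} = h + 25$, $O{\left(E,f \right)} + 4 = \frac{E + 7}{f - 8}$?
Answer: $- \frac{8665615}{13} \approx -6.6659 \cdot 10^{5}$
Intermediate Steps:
$O{\left(E,f \right)} = -4 + \frac{7 + E}{-8 + f}$ ($O{\left(E,f \right)} = -4 + \frac{E + 7}{f - 8} = -4 + \frac{7 + E}{-8 + f}$)
$o{\left(m,h \right)} = 25 + h$
$\left(56 + O{\left(4,-5 \right)}\right) \left(-58 - 99\right) o{\left(-10,58 \right)} = \left(56 + \frac{39 + 4 - -20}{-8 - 5}\right) \left(-58 - 99\right) \left(25 + 58\right) = \left(56 + \frac{39 + 4 + 20}{-13}\right) \left(-157\right) 83 = \left(56 - \frac{63}{13}\right) \left(-157\right) 83 = \frac{665}{13} \left(-157\right) 83 = \left(- \frac{104405}{13}\right) 83 = - \frac{8665615}{13}$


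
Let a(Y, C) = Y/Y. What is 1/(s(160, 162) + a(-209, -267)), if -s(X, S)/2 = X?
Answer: -1/319 ≈ -0.0031348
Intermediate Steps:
s(X, S) = -2*X
a(Y, C) = 1
1/(s(160, 162) + a(-209, -267)) = 1/(-2*160 + 1) = 1/(-320 + 1) = 1/(-319) = -1/319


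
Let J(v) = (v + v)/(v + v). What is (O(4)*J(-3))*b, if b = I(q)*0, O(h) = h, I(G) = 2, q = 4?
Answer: 0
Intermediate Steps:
b = 0 (b = 2*0 = 0)
J(v) = 1 (J(v) = (2*v)/((2*v)) = (2*v)*(1/(2*v)) = 1)
(O(4)*J(-3))*b = (4*1)*0 = 4*0 = 0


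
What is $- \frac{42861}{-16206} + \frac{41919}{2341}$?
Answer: $\frac{259892305}{12646082} \approx 20.551$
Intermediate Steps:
$- \frac{42861}{-16206} + \frac{41919}{2341} = \left(-42861\right) \left(- \frac{1}{16206}\right) + 41919 \cdot \frac{1}{2341} = \frac{14287}{5402} + \frac{41919}{2341} = \frac{259892305}{12646082}$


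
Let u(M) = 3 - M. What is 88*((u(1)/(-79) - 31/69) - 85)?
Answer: -41001136/5451 ≈ -7521.8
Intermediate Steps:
88*((u(1)/(-79) - 31/69) - 85) = 88*(((3 - 1*1)/(-79) - 31/69) - 85) = 88*(((3 - 1)*(-1/79) - 31*1/69) - 85) = 88*((2*(-1/79) - 31/69) - 85) = 88*((-2/79 - 31/69) - 85) = 88*(-2587/5451 - 85) = 88*(-465922/5451) = -41001136/5451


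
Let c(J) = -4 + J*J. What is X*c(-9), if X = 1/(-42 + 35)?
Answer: -11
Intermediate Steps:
c(J) = -4 + J**2
X = -1/7 (X = 1/(-7) = -1/7 ≈ -0.14286)
X*c(-9) = -(-4 + (-9)**2)/7 = -(-4 + 81)/7 = -1/7*77 = -11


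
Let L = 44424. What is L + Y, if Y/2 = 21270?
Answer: 86964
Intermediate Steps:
Y = 42540 (Y = 2*21270 = 42540)
L + Y = 44424 + 42540 = 86964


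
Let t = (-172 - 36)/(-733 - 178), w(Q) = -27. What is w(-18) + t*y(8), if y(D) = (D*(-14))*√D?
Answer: -27 - 46592*√2/911 ≈ -99.328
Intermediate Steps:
y(D) = -14*D^(3/2) (y(D) = (-14*D)*√D = -14*D^(3/2))
t = 208/911 (t = -208/(-911) = -208*(-1/911) = 208/911 ≈ 0.22832)
w(-18) + t*y(8) = -27 + 208*(-224*√2)/911 = -27 - 46592*√2/911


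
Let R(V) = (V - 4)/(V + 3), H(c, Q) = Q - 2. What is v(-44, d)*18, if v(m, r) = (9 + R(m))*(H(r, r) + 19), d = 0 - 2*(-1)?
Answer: 142614/41 ≈ 3478.4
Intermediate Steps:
H(c, Q) = -2 + Q
R(V) = (-4 + V)/(3 + V)
d = 2 (d = 0 + 2 = 2)
v(m, r) = (9 + (-4 + m)/(3 + m))*(17 + r) (v(m, r) = (9 + (-4 + m)/(3 + m))*((-2 + r) + 19) = (9 + (-4 + m)/(3 + m))*(17 + r))
v(-44, d)*18 = ((391 + 23*2 + 170*(-44) + 10*(-44)*2)/(3 - 44))*18 = ((391 + 46 - 7480 - 880)/(-41))*18 = -1/41*(-7923)*18 = (7923/41)*18 = 142614/41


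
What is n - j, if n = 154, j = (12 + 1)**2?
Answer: -15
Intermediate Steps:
j = 169 (j = 13**2 = 169)
n - j = 154 - 1*169 = 154 - 169 = -15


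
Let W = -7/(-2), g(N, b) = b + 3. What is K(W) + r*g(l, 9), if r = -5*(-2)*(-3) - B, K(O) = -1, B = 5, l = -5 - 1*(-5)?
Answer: -421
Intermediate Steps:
l = 0 (l = -5 + 5 = 0)
g(N, b) = 3 + b
W = 7/2 (W = -7*(-½) = 7/2 ≈ 3.5000)
r = -35 (r = -5*(-2)*(-3) - 1*5 = 10*(-3) - 5 = -30 - 5 = -35)
K(W) + r*g(l, 9) = -1 - 35*(3 + 9) = -1 - 35*12 = -1 - 420 = -421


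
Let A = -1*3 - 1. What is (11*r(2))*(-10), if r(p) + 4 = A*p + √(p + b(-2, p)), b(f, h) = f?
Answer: 1320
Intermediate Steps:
A = -4 (A = -3 - 1 = -4)
r(p) = -4 + √(-2 + p) - 4*p (r(p) = -4 + (-4*p + √(p - 2)) = -4 + (-4*p + √(-2 + p)) = -4 + (√(-2 + p) - 4*p) = -4 + √(-2 + p) - 4*p)
(11*r(2))*(-10) = (11*(-4 + √(-2 + 2) - 4*2))*(-10) = (11*(-4 + √0 - 8))*(-10) = (11*(-4 + 0 - 8))*(-10) = (11*(-12))*(-10) = -132*(-10) = 1320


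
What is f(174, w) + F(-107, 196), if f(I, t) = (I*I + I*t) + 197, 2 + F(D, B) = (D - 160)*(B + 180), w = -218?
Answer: -107853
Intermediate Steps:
F(D, B) = -2 + (-160 + D)*(180 + B) (F(D, B) = -2 + (D - 160)*(B + 180) = -2 + (-160 + D)*(180 + B))
f(I, t) = 197 + I² + I*t (f(I, t) = (I² + I*t) + 197 = 197 + I² + I*t)
f(174, w) + F(-107, 196) = (197 + 174² + 174*(-218)) + (-28802 - 160*196 + 180*(-107) + 196*(-107)) = (197 + 30276 - 37932) + (-28802 - 31360 - 19260 - 20972) = -7459 - 100394 = -107853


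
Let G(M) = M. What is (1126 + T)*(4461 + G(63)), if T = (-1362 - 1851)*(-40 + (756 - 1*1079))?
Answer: 5281521180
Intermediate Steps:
T = 1166319 (T = -3213*(-40 + (756 - 1079)) = -3213*(-40 - 323) = -3213*(-363) = 1166319)
(1126 + T)*(4461 + G(63)) = (1126 + 1166319)*(4461 + 63) = 1167445*4524 = 5281521180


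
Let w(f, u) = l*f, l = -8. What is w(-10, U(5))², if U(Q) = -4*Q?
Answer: 6400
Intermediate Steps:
w(f, u) = -8*f
w(-10, U(5))² = (-8*(-10))² = 80² = 6400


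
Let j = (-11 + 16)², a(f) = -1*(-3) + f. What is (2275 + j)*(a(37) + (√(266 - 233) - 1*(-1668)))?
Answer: 3928400 + 2300*√33 ≈ 3.9416e+6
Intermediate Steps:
a(f) = 3 + f
j = 25 (j = 5² = 25)
(2275 + j)*(a(37) + (√(266 - 233) - 1*(-1668))) = (2275 + 25)*((3 + 37) + (√(266 - 233) - 1*(-1668))) = 2300*(40 + (√33 + 1668)) = 2300*(40 + (1668 + √33)) = 2300*(1708 + √33) = 3928400 + 2300*√33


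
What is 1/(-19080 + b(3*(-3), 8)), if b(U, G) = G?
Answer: -1/19072 ≈ -5.2433e-5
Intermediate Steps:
1/(-19080 + b(3*(-3), 8)) = 1/(-19080 + 8) = 1/(-19072) = -1/19072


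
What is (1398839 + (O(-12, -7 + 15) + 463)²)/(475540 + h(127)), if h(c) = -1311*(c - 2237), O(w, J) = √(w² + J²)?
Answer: 806708/1620875 + 1852*√13/1620875 ≈ 0.50182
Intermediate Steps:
O(w, J) = √(J² + w²)
h(c) = 2932707 - 1311*c (h(c) = -1311*(-2237 + c) = 2932707 - 1311*c)
(1398839 + (O(-12, -7 + 15) + 463)²)/(475540 + h(127)) = (1398839 + (√((-7 + 15)² + (-12)²) + 463)²)/(475540 + (2932707 - 1311*127)) = (1398839 + (√(8² + 144) + 463)²)/(475540 + (2932707 - 166497)) = (1398839 + (√(64 + 144) + 463)²)/(475540 + 2766210) = (1398839 + (√208 + 463)²)/3241750 = (1398839 + (4*√13 + 463)²)*(1/3241750) = (1398839 + (463 + 4*√13)²)*(1/3241750) = 1398839/3241750 + (463 + 4*√13)²/3241750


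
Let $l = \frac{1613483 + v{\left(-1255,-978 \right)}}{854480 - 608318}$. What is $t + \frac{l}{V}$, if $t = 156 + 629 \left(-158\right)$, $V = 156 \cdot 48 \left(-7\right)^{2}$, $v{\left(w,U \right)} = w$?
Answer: $- \frac{2240517913494479}{22579947936} \approx -99226.0$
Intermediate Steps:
$V = 366912$ ($V = 7488 \cdot 49 = 366912$)
$l = \frac{806114}{123081}$ ($l = \frac{1613483 - 1255}{854480 - 608318} = \frac{1612228}{246162} = 1612228 \cdot \frac{1}{246162} = \frac{806114}{123081} \approx 6.5495$)
$t = -99226$ ($t = 156 - 99382 = -99226$)
$t + \frac{l}{V} = -99226 + \frac{806114}{123081 \cdot 366912} = -99226 + \frac{806114}{123081} \cdot \frac{1}{366912} = -99226 + \frac{403057}{22579947936} = - \frac{2240517913494479}{22579947936}$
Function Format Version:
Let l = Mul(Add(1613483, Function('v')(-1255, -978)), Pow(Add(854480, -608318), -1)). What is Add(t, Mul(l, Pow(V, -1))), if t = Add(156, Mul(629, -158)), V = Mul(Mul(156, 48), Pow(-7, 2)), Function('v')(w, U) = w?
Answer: Rational(-2240517913494479, 22579947936) ≈ -99226.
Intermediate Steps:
V = 366912 (V = Mul(7488, 49) = 366912)
l = Rational(806114, 123081) (l = Mul(Add(1613483, -1255), Pow(Add(854480, -608318), -1)) = Mul(1612228, Pow(246162, -1)) = Mul(1612228, Rational(1, 246162)) = Rational(806114, 123081) ≈ 6.5495)
t = -99226 (t = Add(156, -99382) = -99226)
Add(t, Mul(l, Pow(V, -1))) = Add(-99226, Mul(Rational(806114, 123081), Pow(366912, -1))) = Add(-99226, Mul(Rational(806114, 123081), Rational(1, 366912))) = Add(-99226, Rational(403057, 22579947936)) = Rational(-2240517913494479, 22579947936)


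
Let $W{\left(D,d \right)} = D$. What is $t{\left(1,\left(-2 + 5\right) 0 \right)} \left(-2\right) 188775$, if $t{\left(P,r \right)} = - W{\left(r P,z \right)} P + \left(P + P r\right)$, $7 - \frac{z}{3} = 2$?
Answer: $-377550$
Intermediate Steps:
$z = 15$ ($z = 21 - 6 = 15$)
$t{\left(P,r \right)} = P + P r - r P^{2}$ ($t{\left(P,r \right)} = - r P P + \left(P + P r\right) = - P r P + \left(P + P r\right) = - r P^{2} + \left(P + P r\right) = P + P r - r P^{2}$)
$t{\left(1,\left(-2 + 5\right) 0 \right)} \left(-2\right) 188775 = 1 \left(1 + \left(-2 + 5\right) 0 - 1 \left(-2 + 5\right) 0\right) \left(-2\right) 188775 = 1 \left(1 + 3 \cdot 0 - 1 \cdot 3 \cdot 0\right) \left(-2\right) 188775 = 1 \left(1 + 0 - 1 \cdot 0\right) \left(-2\right) 188775 = 1 \left(1 + 0 + 0\right) \left(-2\right) 188775 = 1 \cdot 1 \left(-2\right) 188775 = 1 \left(-2\right) 188775 = \left(-2\right) 188775 = -377550$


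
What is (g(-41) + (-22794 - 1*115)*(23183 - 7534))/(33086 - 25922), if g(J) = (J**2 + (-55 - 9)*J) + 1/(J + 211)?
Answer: -60944768119/1217880 ≈ -50042.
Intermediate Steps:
g(J) = J**2 + 1/(211 + J) - 64*J (g(J) = (J**2 - 64*J) + 1/(211 + J) = J**2 + 1/(211 + J) - 64*J)
(g(-41) + (-22794 - 1*115)*(23183 - 7534))/(33086 - 25922) = ((1 + (-41)**3 - 13504*(-41) + 147*(-41)**2)/(211 - 41) + (-22794 - 1*115)*(23183 - 7534))/(33086 - 25922) = ((1 - 68921 + 553664 + 147*1681)/170 + (-22794 - 115)*15649)/7164 = ((1 - 68921 + 553664 + 247107)/170 - 22909*15649)*(1/7164) = ((1/170)*731851 - 358502941)*(1/7164) = (731851/170 - 358502941)*(1/7164) = -60944768119/170*1/7164 = -60944768119/1217880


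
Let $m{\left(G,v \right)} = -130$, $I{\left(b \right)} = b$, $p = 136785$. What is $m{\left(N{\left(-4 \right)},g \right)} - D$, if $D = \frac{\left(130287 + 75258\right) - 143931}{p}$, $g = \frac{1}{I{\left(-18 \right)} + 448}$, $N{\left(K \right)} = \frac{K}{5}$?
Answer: $- \frac{5947888}{45595} \approx -130.45$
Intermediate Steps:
$N{\left(K \right)} = \frac{K}{5}$ ($N{\left(K \right)} = K \frac{1}{5} = \frac{K}{5}$)
$g = \frac{1}{430}$ ($g = \frac{1}{-18 + 448} = \frac{1}{430} \approx 0.0023256$)
$D = \frac{20538}{45595}$ ($D = \frac{\left(130287 + 75258\right) - 143931}{136785} = \left(205545 - 143931\right) \frac{1}{136785} = 61614 \cdot \frac{1}{136785} = \frac{20538}{45595} \approx 0.45044$)
$m{\left(N{\left(-4 \right)},g \right)} - D = -130 - \frac{20538}{45595} = - \frac{5947888}{45595}$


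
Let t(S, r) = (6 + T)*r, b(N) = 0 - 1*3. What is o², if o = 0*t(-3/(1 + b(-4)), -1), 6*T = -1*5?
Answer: 0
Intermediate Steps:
b(N) = -3 (b(N) = 0 - 3 = -3)
T = -⅚ (T = (-1*5)/6 = (⅙)*(-5) = -⅚ ≈ -0.83333)
t(S, r) = 31*r/6 (t(S, r) = (6 - ⅚)*r = 31*r/6)
o = 0 (o = 0*((31/6)*(-1)) = 0*(-31/6) = 0)
o² = 0² = 0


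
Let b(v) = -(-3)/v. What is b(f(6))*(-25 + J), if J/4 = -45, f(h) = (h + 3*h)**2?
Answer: -205/192 ≈ -1.0677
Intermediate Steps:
f(h) = 16*h**2 (f(h) = (4*h)**2 = 16*h**2)
J = -180 (J = 4*(-45) = -180)
b(v) = 3/v
b(f(6))*(-25 + J) = (3/((16*6**2)))*(-25 - 180) = (3/((16*36)))*(-205) = (3/576)*(-205) = (3*(1/576))*(-205) = (1/192)*(-205) = -205/192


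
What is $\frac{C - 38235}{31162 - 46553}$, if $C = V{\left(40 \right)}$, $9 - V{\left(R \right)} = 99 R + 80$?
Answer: $\frac{42266}{15391} \approx 2.7462$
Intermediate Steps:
$V{\left(R \right)} = -71 - 99 R$ ($V{\left(R \right)} = 9 - \left(99 R + 80\right) = 9 - \left(80 + 99 R\right) = -71 - 99 R$)
$C = -4031$ ($C = -71 - 3960 = -4031$)
$\frac{C - 38235}{31162 - 46553} = \frac{-4031 - 38235}{31162 - 46553} = - \frac{42266}{-15391} = \left(-42266\right) \left(- \frac{1}{15391}\right) = \frac{42266}{15391}$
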